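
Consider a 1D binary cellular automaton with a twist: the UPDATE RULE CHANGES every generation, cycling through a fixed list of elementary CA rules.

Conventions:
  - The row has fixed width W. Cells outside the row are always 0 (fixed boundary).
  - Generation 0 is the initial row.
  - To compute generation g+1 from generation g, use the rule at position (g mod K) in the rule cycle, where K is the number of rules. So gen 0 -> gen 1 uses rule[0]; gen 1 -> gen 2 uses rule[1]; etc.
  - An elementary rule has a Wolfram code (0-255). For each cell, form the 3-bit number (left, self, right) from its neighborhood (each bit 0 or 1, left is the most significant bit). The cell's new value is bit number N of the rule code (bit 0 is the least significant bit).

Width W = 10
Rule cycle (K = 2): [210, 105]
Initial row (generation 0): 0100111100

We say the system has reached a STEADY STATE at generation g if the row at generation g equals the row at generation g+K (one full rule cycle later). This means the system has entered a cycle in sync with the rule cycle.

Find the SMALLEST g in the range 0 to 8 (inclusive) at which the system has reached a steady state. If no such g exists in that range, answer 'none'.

Gen 0: 0100111100
Gen 1 (rule 210): 1011011110
Gen 2 (rule 105): 0111110010
Gen 3 (rule 210): 1011111101
Gen 4 (rule 105): 0110000110
Gen 5 (rule 210): 1011001011
Gen 6 (rule 105): 0111000111
Gen 7 (rule 210): 1011101011
Gen 8 (rule 105): 0110110111
Gen 9 (rule 210): 1010010011
Gen 10 (rule 105): 0100000011

Answer: none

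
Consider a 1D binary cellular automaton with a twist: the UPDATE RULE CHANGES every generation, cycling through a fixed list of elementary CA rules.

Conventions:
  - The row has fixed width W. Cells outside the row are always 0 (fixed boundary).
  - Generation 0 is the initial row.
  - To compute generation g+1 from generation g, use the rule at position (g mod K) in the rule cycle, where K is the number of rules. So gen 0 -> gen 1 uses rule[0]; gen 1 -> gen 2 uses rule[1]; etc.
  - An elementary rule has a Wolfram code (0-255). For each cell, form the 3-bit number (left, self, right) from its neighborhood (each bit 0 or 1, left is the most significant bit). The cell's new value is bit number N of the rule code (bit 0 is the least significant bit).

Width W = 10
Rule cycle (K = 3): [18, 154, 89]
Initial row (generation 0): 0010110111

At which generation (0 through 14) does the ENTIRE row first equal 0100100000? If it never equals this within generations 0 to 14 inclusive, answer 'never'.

Answer: 10

Derivation:
Gen 0: 0010110111
Gen 1 (rule 18): 0100000000
Gen 2 (rule 154): 1010000000
Gen 3 (rule 89): 0001111111
Gen 4 (rule 18): 0010000000
Gen 5 (rule 154): 0101000000
Gen 6 (rule 89): 0000111111
Gen 7 (rule 18): 0001000000
Gen 8 (rule 154): 0010100000
Gen 9 (rule 89): 1000011111
Gen 10 (rule 18): 0100100000
Gen 11 (rule 154): 1011010000
Gen 12 (rule 89): 0011001111
Gen 13 (rule 18): 0100110000
Gen 14 (rule 154): 1011101000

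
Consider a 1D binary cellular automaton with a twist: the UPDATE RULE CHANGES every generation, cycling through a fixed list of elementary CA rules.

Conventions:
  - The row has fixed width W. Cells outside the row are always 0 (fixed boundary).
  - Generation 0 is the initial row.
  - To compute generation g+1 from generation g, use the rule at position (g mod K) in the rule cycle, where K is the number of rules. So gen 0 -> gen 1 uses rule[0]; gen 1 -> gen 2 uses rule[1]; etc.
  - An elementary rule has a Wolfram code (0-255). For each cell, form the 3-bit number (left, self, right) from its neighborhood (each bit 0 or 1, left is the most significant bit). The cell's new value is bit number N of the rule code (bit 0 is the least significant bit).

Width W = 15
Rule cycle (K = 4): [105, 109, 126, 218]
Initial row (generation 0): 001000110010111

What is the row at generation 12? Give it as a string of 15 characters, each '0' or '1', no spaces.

Answer: 111101111011111

Derivation:
Gen 0: 001000110010111
Gen 1 (rule 105): 100010110001101
Gen 2 (rule 109): 101011110101111
Gen 3 (rule 126): 111110011111001
Gen 4 (rule 218): 111111111111110
Gen 5 (rule 105): 100000000000010
Gen 6 (rule 109): 101111111111010
Gen 7 (rule 126): 111000000001111
Gen 8 (rule 218): 111100000011111
Gen 9 (rule 105): 100101111010001
Gen 10 (rule 109): 100111001110101
Gen 11 (rule 126): 111101111011111
Gen 12 (rule 218): 111101111011111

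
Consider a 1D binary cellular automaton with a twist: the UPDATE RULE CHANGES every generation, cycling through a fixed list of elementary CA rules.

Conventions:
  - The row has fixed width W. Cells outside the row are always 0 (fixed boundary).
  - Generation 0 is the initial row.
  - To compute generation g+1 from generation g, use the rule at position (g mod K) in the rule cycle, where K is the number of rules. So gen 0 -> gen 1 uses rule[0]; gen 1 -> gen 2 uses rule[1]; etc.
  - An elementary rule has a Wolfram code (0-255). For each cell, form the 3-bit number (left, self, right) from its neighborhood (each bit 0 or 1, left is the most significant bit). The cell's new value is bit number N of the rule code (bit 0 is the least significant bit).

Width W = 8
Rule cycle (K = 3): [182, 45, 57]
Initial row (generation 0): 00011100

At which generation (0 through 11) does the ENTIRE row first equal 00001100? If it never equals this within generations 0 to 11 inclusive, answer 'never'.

Answer: never

Derivation:
Gen 0: 00011100
Gen 1 (rule 182): 00101010
Gen 2 (rule 45): 10111110
Gen 3 (rule 57): 01100001
Gen 4 (rule 182): 10010011
Gen 5 (rule 45): 10010010
Gen 6 (rule 57): 01001001
Gen 7 (rule 182): 11111111
Gen 8 (rule 45): 10000000
Gen 9 (rule 57): 01111111
Gen 10 (rule 182): 10111110
Gen 11 (rule 45): 11100000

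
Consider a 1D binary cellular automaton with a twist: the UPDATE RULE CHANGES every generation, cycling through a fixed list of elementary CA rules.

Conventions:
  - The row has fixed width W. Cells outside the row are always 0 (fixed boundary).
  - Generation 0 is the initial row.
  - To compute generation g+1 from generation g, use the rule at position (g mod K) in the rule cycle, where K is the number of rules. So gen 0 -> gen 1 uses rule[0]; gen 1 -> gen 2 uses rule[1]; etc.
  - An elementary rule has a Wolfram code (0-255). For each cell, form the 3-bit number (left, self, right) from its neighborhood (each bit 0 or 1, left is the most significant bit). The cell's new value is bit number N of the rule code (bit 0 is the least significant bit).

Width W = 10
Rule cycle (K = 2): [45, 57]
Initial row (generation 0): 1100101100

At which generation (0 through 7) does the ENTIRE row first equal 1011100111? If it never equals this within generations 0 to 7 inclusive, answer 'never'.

Gen 0: 1100101100
Gen 1 (rule 45): 1000111001
Gen 2 (rule 57): 0110100100
Gen 3 (rule 45): 0101100101
Gen 4 (rule 57): 0011010010
Gen 5 (rule 45): 1010110010
Gen 6 (rule 57): 0101101001
Gen 7 (rule 45): 0111011001

Answer: never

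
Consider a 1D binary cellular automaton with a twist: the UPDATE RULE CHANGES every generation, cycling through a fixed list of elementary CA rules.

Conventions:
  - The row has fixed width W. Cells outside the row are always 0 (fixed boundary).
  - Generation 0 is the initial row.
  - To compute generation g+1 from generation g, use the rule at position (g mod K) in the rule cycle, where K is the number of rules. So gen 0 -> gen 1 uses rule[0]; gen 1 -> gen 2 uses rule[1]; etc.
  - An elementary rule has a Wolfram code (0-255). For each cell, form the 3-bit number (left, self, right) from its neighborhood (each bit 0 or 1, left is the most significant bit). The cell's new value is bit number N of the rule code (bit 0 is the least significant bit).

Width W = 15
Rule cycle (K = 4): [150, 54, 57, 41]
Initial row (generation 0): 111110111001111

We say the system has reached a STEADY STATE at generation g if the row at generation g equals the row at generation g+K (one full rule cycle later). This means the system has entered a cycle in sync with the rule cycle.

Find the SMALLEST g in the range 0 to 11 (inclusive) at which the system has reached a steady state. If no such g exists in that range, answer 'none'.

Answer: none

Derivation:
Gen 0: 111110111001111
Gen 1 (rule 150): 011100010110110
Gen 2 (rule 54): 100010111001001
Gen 3 (rule 57): 011001100100100
Gen 4 (rule 41): 010001000000001
Gen 5 (rule 150): 111011100000011
Gen 6 (rule 54): 000100010000100
Gen 7 (rule 57): 110011001110011
Gen 8 (rule 41): 100010001000010
Gen 9 (rule 150): 110111011100111
Gen 10 (rule 54): 001000100011000
Gen 11 (rule 57): 100110011010111
Gen 12 (rule 41): 000100010101100
Gen 13 (rule 150): 001110110100010
Gen 14 (rule 54): 010001001110111
Gen 15 (rule 57): 001100101001100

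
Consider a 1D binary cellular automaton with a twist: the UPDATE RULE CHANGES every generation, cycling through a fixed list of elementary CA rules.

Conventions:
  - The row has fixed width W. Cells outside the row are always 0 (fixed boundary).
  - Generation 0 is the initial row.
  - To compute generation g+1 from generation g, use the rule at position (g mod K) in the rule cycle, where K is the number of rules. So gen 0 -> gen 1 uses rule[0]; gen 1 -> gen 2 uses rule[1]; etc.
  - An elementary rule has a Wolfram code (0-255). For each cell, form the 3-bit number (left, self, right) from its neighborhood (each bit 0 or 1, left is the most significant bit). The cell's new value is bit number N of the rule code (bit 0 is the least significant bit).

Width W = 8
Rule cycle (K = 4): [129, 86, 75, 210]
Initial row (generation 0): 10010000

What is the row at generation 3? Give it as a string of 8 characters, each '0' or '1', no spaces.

Answer: 11110010

Derivation:
Gen 0: 10010000
Gen 1 (rule 129): 00000111
Gen 2 (rule 86): 00001001
Gen 3 (rule 75): 11110010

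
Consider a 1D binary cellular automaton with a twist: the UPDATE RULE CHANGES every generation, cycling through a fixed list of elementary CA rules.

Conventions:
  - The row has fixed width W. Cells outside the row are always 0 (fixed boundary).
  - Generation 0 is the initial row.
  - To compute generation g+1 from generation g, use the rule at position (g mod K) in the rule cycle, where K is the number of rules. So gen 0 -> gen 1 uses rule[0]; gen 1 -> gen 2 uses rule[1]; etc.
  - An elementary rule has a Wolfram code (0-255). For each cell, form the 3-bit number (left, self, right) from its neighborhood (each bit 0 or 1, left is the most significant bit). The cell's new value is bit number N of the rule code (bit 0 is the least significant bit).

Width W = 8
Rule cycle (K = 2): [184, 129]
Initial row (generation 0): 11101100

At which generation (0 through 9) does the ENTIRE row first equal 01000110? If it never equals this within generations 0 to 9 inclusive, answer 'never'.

Gen 0: 11101100
Gen 1 (rule 184): 11011010
Gen 2 (rule 129): 00000000
Gen 3 (rule 184): 00000000
Gen 4 (rule 129): 11111111
Gen 5 (rule 184): 11111110
Gen 6 (rule 129): 01111100
Gen 7 (rule 184): 01111010
Gen 8 (rule 129): 00110000
Gen 9 (rule 184): 00101000

Answer: never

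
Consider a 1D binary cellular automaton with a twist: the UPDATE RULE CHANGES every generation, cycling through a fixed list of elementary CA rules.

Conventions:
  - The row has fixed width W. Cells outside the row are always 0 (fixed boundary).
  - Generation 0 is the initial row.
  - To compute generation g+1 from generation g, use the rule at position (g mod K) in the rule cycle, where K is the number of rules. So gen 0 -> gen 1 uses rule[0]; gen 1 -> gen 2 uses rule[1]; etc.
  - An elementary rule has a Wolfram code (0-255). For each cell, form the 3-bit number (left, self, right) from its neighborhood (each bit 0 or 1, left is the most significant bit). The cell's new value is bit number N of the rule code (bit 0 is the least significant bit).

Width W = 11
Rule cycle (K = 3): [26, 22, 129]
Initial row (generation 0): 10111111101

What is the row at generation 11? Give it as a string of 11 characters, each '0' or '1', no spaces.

Gen 0: 10111111101
Gen 1 (rule 26): 00100000000
Gen 2 (rule 22): 01110000000
Gen 3 (rule 129): 00100111111
Gen 4 (rule 26): 01011100000
Gen 5 (rule 22): 11000010000
Gen 6 (rule 129): 00011000111
Gen 7 (rule 26): 00110101100
Gen 8 (rule 22): 01000100010
Gen 9 (rule 129): 00010001000
Gen 10 (rule 26): 00101010100
Gen 11 (rule 22): 01101010110

Answer: 01101010110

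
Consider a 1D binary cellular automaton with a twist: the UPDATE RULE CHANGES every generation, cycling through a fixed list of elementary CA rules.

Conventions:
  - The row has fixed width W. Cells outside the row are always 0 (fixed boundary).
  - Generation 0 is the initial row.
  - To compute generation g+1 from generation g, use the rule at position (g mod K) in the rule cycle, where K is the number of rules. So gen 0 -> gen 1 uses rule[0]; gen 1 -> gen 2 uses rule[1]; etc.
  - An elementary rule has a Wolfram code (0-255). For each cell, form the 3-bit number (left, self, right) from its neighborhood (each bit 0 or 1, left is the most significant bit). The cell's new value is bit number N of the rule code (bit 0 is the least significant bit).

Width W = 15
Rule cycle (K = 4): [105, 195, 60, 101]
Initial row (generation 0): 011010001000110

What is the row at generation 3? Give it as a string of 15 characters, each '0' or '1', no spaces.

Answer: 111011101010011

Derivation:
Gen 0: 011010001000110
Gen 1 (rule 105): 011100100010110
Gen 2 (rule 195): 101101001100010
Gen 3 (rule 60): 111011101010011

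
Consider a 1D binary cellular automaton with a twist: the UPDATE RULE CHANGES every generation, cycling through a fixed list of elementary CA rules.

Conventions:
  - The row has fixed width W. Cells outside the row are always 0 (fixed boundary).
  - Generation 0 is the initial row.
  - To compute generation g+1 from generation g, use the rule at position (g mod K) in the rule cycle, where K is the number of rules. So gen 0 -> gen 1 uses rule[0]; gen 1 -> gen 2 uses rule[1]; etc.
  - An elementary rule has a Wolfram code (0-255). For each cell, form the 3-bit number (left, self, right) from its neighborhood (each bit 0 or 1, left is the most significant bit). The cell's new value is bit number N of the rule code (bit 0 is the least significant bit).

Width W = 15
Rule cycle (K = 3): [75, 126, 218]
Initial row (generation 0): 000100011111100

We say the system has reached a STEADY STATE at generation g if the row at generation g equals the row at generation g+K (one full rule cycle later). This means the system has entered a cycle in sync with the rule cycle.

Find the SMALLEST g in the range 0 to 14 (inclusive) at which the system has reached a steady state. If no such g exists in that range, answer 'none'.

Gen 0: 000100011111100
Gen 1 (rule 75): 111001110000101
Gen 2 (rule 126): 101111011001111
Gen 3 (rule 218): 001111011111111
Gen 4 (rule 75): 111001010000001
Gen 5 (rule 126): 101111111000011
Gen 6 (rule 218): 001111111100111
Gen 7 (rule 75): 111000000101101
Gen 8 (rule 126): 101100001111111
Gen 9 (rule 218): 001110011111111
Gen 10 (rule 75): 111010110000001
Gen 11 (rule 126): 101111111000011
Gen 12 (rule 218): 001111111100111
Gen 13 (rule 75): 111000000101101
Gen 14 (rule 126): 101100001111111
Gen 15 (rule 218): 001110011111111
Gen 16 (rule 75): 111010110000001
Gen 17 (rule 126): 101111111000011

Answer: none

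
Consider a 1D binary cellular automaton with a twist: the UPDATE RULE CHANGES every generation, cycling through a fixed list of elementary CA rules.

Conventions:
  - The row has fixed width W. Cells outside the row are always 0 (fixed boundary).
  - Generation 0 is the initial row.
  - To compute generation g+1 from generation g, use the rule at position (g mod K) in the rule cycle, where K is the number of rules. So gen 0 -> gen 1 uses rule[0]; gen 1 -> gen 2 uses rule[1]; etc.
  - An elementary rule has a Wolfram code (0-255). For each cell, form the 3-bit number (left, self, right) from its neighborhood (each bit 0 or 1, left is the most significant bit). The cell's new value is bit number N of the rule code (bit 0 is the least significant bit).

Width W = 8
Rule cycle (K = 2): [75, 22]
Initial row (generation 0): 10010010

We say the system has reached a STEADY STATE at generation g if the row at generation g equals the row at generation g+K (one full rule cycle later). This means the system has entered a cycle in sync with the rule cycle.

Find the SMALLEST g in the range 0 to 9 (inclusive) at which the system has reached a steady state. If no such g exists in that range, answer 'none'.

Answer: 8

Derivation:
Gen 0: 10010010
Gen 1 (rule 75): 00100100
Gen 2 (rule 22): 01111110
Gen 3 (rule 75): 11000010
Gen 4 (rule 22): 00100111
Gen 5 (rule 75): 11001101
Gen 6 (rule 22): 00110001
Gen 7 (rule 75): 11110110
Gen 8 (rule 22): 00000001
Gen 9 (rule 75): 11111110
Gen 10 (rule 22): 00000001
Gen 11 (rule 75): 11111110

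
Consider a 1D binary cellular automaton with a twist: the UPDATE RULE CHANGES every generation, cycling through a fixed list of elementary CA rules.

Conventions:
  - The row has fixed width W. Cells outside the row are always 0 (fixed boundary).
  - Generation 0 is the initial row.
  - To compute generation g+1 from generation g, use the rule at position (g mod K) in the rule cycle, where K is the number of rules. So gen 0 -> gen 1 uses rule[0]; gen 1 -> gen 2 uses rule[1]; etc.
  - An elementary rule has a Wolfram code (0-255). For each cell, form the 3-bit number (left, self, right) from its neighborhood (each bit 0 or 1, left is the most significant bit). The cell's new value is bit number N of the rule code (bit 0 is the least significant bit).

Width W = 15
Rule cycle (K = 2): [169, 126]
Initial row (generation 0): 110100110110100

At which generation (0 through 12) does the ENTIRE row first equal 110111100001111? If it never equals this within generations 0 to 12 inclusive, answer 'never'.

Gen 0: 110100110110100
Gen 1 (rule 169): 101000101101001
Gen 2 (rule 126): 111101111111111
Gen 3 (rule 169): 111011111111110
Gen 4 (rule 126): 101110000000011
Gen 5 (rule 169): 011100111111010
Gen 6 (rule 126): 110111100001111
Gen 7 (rule 169): 101111001101110
Gen 8 (rule 126): 111001111111011
Gen 9 (rule 169): 110001111110110
Gen 10 (rule 126): 111011000011111
Gen 11 (rule 169): 110110011011110
Gen 12 (rule 126): 111111111110011

Answer: 6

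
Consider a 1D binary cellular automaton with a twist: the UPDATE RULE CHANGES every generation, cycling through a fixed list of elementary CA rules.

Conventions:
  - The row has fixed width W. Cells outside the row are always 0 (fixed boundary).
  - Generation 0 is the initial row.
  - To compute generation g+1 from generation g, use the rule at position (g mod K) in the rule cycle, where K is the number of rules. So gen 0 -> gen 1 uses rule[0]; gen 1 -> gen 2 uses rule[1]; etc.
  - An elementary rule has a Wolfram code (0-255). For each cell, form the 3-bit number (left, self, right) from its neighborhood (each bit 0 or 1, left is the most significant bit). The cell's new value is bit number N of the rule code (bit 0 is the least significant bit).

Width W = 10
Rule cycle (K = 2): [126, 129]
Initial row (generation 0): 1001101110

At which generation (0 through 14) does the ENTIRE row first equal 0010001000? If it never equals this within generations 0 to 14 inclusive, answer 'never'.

Answer: never

Derivation:
Gen 0: 1001101110
Gen 1 (rule 126): 1111111011
Gen 2 (rule 129): 0111110000
Gen 3 (rule 126): 1100011000
Gen 4 (rule 129): 0001000011
Gen 5 (rule 126): 0011100111
Gen 6 (rule 129): 1001000010
Gen 7 (rule 126): 1111100111
Gen 8 (rule 129): 0111000010
Gen 9 (rule 126): 1101100111
Gen 10 (rule 129): 0000000010
Gen 11 (rule 126): 0000000111
Gen 12 (rule 129): 1111110010
Gen 13 (rule 126): 1000011111
Gen 14 (rule 129): 0011001110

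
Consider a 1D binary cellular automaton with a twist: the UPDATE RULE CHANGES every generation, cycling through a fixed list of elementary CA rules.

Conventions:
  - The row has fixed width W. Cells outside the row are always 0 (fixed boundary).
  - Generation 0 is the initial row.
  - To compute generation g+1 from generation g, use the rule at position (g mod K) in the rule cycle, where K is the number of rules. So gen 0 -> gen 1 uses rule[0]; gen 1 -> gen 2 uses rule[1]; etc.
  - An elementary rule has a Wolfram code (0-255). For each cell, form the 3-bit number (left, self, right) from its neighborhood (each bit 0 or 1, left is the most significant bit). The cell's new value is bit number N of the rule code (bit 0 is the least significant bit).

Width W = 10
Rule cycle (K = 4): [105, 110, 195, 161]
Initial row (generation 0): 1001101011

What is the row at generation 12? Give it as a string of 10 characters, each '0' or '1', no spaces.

Answer: 0101000001

Derivation:
Gen 0: 1001101011
Gen 1 (rule 105): 0001110111
Gen 2 (rule 110): 0011011101
Gen 3 (rule 195): 1101001100
Gen 4 (rule 161): 0010000001
Gen 5 (rule 105): 1000111100
Gen 6 (rule 110): 1001100100
Gen 7 (rule 195): 0010101001
Gen 8 (rule 161): 1001010000
Gen 9 (rule 105): 0000100111
Gen 10 (rule 110): 0001101101
Gen 11 (rule 195): 1110100100
Gen 12 (rule 161): 0101000001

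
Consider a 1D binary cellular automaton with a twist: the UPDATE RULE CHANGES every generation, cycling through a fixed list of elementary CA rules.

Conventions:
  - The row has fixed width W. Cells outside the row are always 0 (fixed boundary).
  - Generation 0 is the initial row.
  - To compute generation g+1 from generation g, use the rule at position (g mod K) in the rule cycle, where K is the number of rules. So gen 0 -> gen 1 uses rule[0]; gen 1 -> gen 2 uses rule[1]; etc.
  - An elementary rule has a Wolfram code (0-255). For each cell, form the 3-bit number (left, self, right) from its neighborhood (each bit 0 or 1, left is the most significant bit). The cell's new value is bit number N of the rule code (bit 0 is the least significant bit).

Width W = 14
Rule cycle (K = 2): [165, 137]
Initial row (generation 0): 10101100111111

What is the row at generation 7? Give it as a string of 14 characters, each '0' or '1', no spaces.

Gen 0: 10101100111111
Gen 1 (rule 165): 11110000011110
Gen 2 (rule 137): 11100111011100
Gen 3 (rule 165): 01000010101001
Gen 4 (rule 137): 00011000000000
Gen 5 (rule 165): 11000011111111
Gen 6 (rule 137): 10011011111110
Gen 7 (rule 165): 10000101111100

Answer: 10000101111100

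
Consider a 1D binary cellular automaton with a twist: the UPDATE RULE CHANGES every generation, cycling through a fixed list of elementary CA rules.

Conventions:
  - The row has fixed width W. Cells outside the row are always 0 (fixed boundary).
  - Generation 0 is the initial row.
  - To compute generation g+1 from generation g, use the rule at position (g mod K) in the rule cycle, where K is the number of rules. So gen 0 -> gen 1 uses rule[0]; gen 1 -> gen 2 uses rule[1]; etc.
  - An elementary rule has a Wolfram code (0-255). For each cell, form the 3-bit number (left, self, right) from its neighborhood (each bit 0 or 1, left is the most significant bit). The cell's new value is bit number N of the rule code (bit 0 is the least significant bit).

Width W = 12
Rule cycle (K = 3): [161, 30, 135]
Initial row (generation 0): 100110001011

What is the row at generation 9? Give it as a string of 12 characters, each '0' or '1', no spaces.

Answer: 100100000111

Derivation:
Gen 0: 100110001011
Gen 1 (rule 161): 000000100100
Gen 2 (rule 30): 000001111110
Gen 3 (rule 135): 111110111100
Gen 4 (rule 161): 011101011001
Gen 5 (rule 30): 110001010111
Gen 6 (rule 135): 000111010010
Gen 7 (rule 161): 110010100000
Gen 8 (rule 30): 101110110000
Gen 9 (rule 135): 100100000111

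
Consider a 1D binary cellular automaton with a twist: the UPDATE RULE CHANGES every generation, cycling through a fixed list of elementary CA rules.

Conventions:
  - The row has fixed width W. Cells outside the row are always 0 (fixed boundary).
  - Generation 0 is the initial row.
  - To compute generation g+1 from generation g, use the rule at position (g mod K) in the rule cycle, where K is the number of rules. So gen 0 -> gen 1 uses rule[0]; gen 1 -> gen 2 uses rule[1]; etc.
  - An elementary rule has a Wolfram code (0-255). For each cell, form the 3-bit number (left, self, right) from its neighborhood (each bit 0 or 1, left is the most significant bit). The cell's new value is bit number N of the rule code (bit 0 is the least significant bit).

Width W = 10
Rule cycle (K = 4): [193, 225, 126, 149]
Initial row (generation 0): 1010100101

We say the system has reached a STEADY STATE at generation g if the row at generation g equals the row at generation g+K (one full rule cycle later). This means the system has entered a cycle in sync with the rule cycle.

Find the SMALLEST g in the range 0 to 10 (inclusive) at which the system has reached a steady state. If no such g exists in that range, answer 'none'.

Answer: none

Derivation:
Gen 0: 1010100101
Gen 1 (rule 193): 0000000000
Gen 2 (rule 225): 1111111111
Gen 3 (rule 126): 1000000001
Gen 4 (rule 149): 1111111101
Gen 5 (rule 193): 0111111100
Gen 6 (rule 225): 0011111101
Gen 7 (rule 126): 0110000111
Gen 8 (rule 149): 0001110010
Gen 9 (rule 193): 1100110000
Gen 10 (rule 225): 0100010111
Gen 11 (rule 126): 1110111101
Gen 12 (rule 149): 0100011001
Gen 13 (rule 193): 0001001000
Gen 14 (rule 225): 1100000011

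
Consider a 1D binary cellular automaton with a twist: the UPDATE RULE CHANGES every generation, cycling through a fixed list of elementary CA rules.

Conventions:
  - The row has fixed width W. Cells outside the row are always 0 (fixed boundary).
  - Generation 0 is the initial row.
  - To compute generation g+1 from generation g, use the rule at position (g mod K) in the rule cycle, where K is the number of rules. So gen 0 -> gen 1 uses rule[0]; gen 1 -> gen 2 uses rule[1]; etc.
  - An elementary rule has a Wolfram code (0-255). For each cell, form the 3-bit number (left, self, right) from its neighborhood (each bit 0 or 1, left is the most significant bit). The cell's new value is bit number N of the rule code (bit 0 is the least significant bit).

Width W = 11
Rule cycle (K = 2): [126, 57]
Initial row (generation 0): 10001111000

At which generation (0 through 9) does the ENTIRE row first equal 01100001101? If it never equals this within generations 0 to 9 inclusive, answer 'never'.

Gen 0: 10001111000
Gen 1 (rule 126): 11011001100
Gen 2 (rule 57): 10110101011
Gen 3 (rule 126): 11111111111
Gen 4 (rule 57): 10000000000
Gen 5 (rule 126): 11000000000
Gen 6 (rule 57): 10111111111
Gen 7 (rule 126): 11100000001
Gen 8 (rule 57): 10011111100
Gen 9 (rule 126): 11110000110

Answer: never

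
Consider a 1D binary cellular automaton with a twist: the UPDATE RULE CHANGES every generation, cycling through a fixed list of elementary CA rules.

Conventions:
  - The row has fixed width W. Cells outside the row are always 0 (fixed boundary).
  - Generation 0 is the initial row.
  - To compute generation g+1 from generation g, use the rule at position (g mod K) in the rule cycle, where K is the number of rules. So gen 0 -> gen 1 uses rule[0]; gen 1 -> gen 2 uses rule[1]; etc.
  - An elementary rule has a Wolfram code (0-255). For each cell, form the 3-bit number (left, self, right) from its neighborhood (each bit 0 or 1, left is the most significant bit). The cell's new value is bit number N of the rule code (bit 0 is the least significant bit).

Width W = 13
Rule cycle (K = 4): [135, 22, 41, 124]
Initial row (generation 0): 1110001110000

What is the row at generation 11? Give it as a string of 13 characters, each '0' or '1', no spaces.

Answer: 1000010001001

Derivation:
Gen 0: 1110001110000
Gen 1 (rule 135): 0100110100111
Gen 2 (rule 22): 1111000111000
Gen 3 (rule 41): 1000010100011
Gen 4 (rule 124): 1100011110011
Gen 5 (rule 135): 0001101100100
Gen 6 (rule 22): 0010000011110
Gen 7 (rule 41): 1000111010000
Gen 8 (rule 124): 1100101111000
Gen 9 (rule 135): 0001100110011
Gen 10 (rule 22): 0010011001100
Gen 11 (rule 41): 1000010001001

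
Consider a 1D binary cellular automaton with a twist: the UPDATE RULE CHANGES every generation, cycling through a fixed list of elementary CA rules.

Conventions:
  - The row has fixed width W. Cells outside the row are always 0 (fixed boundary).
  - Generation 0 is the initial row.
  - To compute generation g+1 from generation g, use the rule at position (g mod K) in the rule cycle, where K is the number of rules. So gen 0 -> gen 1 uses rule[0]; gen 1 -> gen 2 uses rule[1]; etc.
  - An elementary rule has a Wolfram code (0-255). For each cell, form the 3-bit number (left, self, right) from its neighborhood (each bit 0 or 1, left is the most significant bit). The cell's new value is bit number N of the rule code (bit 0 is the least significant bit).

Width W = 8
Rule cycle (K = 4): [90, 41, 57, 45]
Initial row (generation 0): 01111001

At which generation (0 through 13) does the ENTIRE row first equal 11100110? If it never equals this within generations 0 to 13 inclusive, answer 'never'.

Gen 0: 01111001
Gen 1 (rule 90): 11001110
Gen 2 (rule 41): 10001000
Gen 3 (rule 57): 01100111
Gen 4 (rule 45): 01000100
Gen 5 (rule 90): 10101010
Gen 6 (rule 41): 01010100
Gen 7 (rule 57): 00101011
Gen 8 (rule 45): 10111110
Gen 9 (rule 90): 00100011
Gen 10 (rule 41): 10001010
Gen 11 (rule 57): 01100101
Gen 12 (rule 45): 01000111
Gen 13 (rule 90): 10101101

Answer: never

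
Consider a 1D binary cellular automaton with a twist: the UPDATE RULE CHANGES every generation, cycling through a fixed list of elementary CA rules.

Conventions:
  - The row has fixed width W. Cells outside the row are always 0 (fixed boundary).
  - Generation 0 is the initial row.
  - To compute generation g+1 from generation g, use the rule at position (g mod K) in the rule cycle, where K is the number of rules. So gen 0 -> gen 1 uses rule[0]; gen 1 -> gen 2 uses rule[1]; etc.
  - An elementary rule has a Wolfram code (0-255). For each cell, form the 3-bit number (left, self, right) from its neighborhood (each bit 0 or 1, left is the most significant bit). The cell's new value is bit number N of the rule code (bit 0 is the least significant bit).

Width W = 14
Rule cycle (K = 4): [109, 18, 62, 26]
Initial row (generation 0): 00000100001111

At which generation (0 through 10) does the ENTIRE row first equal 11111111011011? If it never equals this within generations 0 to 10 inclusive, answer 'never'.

Gen 0: 00000100001111
Gen 1 (rule 109): 11110101101001
Gen 2 (rule 18): 00000000000110
Gen 3 (rule 62): 00000000001101
Gen 4 (rule 26): 00000000011000
Gen 5 (rule 109): 11111111011011
Gen 6 (rule 18): 00000000000000
Gen 7 (rule 62): 00000000000000
Gen 8 (rule 26): 00000000000000
Gen 9 (rule 109): 11111111111111
Gen 10 (rule 18): 00000000000000

Answer: 5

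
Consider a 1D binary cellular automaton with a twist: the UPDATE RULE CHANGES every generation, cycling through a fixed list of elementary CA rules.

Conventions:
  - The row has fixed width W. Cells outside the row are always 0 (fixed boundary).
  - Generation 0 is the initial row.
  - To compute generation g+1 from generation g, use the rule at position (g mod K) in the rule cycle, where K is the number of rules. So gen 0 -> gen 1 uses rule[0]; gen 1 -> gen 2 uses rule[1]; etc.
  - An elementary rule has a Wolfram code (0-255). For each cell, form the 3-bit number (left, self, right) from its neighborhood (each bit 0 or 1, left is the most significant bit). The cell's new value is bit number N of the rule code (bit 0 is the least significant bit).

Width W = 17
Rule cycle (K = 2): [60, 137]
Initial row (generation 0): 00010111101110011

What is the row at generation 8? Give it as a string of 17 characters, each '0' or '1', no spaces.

Gen 0: 00010111101110011
Gen 1 (rule 60): 00011100011001010
Gen 2 (rule 137): 11011001010000000
Gen 3 (rule 60): 10110101111000000
Gen 4 (rule 137): 00100001110011111
Gen 5 (rule 60): 00110001001010000
Gen 6 (rule 137): 10100100000000111
Gen 7 (rule 60): 11110110000000100
Gen 8 (rule 137): 11100100111110001

Answer: 11100100111110001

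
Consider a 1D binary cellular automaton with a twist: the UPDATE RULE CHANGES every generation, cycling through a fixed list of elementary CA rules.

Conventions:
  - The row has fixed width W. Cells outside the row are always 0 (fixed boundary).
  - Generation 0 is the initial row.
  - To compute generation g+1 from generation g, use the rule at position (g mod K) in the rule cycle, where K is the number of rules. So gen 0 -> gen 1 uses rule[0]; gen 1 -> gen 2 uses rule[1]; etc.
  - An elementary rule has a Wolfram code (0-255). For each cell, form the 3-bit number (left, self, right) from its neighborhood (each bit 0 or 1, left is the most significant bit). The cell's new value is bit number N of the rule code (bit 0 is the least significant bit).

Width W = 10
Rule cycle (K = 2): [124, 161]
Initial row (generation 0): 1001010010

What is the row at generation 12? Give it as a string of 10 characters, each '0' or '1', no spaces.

Answer: 1111111111

Derivation:
Gen 0: 1001010010
Gen 1 (rule 124): 1101111011
Gen 2 (rule 161): 0010110100
Gen 3 (rule 124): 0011111110
Gen 4 (rule 161): 1001111100
Gen 5 (rule 124): 1101000110
Gen 6 (rule 161): 0010010000
Gen 7 (rule 124): 0011011000
Gen 8 (rule 161): 1000100011
Gen 9 (rule 124): 1100110011
Gen 10 (rule 161): 0000000000
Gen 11 (rule 124): 0000000000
Gen 12 (rule 161): 1111111111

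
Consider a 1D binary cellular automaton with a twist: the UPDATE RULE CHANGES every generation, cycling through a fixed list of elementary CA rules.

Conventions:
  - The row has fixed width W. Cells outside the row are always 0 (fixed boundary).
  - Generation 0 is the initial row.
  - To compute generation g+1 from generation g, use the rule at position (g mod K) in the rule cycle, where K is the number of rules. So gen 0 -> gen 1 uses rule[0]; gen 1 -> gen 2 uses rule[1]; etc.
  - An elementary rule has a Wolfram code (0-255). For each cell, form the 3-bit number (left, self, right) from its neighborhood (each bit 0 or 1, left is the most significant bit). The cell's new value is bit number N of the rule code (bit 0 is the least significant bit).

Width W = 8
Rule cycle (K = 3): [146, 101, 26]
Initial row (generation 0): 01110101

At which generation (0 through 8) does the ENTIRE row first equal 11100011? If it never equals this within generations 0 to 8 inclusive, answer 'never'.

Gen 0: 01110101
Gen 1 (rule 146): 10100000
Gen 2 (rule 101): 11101111
Gen 3 (rule 26): 10001000
Gen 4 (rule 146): 01010100
Gen 5 (rule 101): 01111101
Gen 6 (rule 26): 11000000
Gen 7 (rule 146): 00100000
Gen 8 (rule 101): 10101111

Answer: never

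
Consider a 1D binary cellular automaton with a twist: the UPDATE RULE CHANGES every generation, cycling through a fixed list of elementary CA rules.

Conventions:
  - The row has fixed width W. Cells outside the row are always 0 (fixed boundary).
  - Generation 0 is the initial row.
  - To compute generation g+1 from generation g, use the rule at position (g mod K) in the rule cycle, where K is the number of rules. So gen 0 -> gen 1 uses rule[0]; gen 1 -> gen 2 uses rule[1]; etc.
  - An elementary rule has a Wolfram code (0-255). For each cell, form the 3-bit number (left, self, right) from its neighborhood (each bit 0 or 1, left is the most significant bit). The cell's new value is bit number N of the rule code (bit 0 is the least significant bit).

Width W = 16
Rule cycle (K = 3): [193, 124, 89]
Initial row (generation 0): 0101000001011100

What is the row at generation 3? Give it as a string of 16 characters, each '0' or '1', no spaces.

Answer: 1111000111101001

Derivation:
Gen 0: 0101000001011100
Gen 1 (rule 193): 0000011100001101
Gen 2 (rule 124): 0000010110001111
Gen 3 (rule 89): 1111000111101001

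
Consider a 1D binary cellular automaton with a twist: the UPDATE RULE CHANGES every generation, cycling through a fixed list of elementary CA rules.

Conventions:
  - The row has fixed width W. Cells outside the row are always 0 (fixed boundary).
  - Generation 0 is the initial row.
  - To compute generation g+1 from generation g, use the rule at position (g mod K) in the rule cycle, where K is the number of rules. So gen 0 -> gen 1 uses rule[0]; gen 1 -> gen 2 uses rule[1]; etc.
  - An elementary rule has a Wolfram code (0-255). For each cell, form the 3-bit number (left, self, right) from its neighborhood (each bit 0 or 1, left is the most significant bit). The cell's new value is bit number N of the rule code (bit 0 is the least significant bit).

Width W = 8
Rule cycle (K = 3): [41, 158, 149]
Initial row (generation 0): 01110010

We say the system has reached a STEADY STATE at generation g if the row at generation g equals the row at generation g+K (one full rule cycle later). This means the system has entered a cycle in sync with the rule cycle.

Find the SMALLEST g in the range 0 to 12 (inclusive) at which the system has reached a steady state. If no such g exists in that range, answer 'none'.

Answer: none

Derivation:
Gen 0: 01110010
Gen 1 (rule 41): 01000000
Gen 2 (rule 158): 11100000
Gen 3 (rule 149): 01011111
Gen 4 (rule 41): 00110000
Gen 5 (rule 158): 01101000
Gen 6 (rule 149): 00001111
Gen 7 (rule 41): 11101000
Gen 8 (rule 158): 11001100
Gen 9 (rule 149): 00100011
Gen 10 (rule 41): 10001010
Gen 11 (rule 158): 11011011
Gen 12 (rule 149): 00000000
Gen 13 (rule 41): 11111111
Gen 14 (rule 158): 11111110
Gen 15 (rule 149): 01111101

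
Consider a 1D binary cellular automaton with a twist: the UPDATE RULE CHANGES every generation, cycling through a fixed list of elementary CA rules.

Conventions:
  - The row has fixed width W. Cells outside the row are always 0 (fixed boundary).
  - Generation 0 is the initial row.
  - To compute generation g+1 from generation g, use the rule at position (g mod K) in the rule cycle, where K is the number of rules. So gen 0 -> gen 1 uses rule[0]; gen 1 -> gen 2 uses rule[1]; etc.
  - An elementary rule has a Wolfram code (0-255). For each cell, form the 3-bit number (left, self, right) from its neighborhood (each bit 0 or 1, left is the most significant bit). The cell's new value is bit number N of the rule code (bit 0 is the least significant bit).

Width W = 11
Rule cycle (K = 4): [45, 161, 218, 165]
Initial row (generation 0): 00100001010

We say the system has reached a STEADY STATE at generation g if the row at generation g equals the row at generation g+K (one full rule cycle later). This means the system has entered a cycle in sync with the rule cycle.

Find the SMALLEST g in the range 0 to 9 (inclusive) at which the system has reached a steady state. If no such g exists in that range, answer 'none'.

Gen 0: 00100001010
Gen 1 (rule 45): 10101101110
Gen 2 (rule 161): 01010010100
Gen 3 (rule 218): 10001100010
Gen 4 (rule 165): 10100001010
Gen 5 (rule 45): 11101101110
Gen 6 (rule 161): 01010010100
Gen 7 (rule 218): 10001100010
Gen 8 (rule 165): 10100001010
Gen 9 (rule 45): 11101101110
Gen 10 (rule 161): 01010010100
Gen 11 (rule 218): 10001100010
Gen 12 (rule 165): 10100001010
Gen 13 (rule 45): 11101101110

Answer: 2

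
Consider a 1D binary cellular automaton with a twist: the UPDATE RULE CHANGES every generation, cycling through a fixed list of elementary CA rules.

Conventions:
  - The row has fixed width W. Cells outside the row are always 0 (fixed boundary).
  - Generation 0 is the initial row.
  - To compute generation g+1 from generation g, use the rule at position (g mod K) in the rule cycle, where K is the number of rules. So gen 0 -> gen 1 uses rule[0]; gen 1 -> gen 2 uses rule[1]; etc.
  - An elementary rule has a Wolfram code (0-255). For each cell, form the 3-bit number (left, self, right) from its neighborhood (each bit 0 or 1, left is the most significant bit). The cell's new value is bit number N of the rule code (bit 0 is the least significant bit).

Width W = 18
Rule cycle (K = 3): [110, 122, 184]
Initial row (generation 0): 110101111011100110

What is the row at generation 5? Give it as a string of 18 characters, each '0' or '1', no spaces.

Answer: 111111110000000011

Derivation:
Gen 0: 110101111011100110
Gen 1 (rule 110): 111111001110101110
Gen 2 (rule 122): 100001111011011011
Gen 3 (rule 184): 010001110110110110
Gen 4 (rule 110): 110011011111111110
Gen 5 (rule 122): 111111110000000011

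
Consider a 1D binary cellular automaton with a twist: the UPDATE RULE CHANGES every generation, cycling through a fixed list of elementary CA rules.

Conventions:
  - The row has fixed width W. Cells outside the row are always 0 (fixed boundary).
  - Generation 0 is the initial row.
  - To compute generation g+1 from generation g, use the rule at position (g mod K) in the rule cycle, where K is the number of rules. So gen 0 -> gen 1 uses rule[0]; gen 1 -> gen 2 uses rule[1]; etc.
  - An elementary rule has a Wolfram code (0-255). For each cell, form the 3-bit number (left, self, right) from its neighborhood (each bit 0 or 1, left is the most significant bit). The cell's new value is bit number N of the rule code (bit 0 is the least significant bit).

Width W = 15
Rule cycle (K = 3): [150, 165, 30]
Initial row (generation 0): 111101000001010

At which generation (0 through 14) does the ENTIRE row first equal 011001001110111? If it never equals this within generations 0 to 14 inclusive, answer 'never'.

Answer: never

Derivation:
Gen 0: 111101000001010
Gen 1 (rule 150): 011001100011011
Gen 2 (rule 165): 000000001000100
Gen 3 (rule 30): 000000011101110
Gen 4 (rule 150): 000000101000101
Gen 5 (rule 165): 111110111010111
Gen 6 (rule 30): 100000100010100
Gen 7 (rule 150): 110001110110110
Gen 8 (rule 165): 000100101001000
Gen 9 (rule 30): 001111101111100
Gen 10 (rule 150): 010111000111010
Gen 11 (rule 165): 011010010010110
Gen 12 (rule 30): 110011111110101
Gen 13 (rule 150): 001101111100101
Gen 14 (rule 165): 100010111000111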